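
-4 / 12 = -1 / 3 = -0.33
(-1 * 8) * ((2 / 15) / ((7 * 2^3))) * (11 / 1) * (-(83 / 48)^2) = 75779 / 120960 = 0.63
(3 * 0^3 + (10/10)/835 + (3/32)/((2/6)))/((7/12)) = 22641/46760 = 0.48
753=753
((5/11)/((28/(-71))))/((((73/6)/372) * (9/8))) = -176080/5621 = -31.33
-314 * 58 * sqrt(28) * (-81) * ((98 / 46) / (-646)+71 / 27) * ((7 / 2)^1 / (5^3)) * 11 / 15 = 147748155478 * sqrt(7) / 928625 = 420950.20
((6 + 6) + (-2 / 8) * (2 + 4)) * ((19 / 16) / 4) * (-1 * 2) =-399 / 64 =-6.23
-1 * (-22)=22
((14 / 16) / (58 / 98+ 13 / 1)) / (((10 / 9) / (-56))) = -2401 / 740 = -3.24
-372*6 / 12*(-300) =55800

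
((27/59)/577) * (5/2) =135/68086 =0.00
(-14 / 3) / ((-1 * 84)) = 1 / 18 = 0.06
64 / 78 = 32 / 39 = 0.82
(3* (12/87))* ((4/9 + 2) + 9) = 412/87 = 4.74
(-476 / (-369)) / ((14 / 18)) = 68 / 41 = 1.66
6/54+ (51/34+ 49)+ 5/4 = 1867/36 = 51.86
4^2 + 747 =763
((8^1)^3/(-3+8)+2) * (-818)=-426996/5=-85399.20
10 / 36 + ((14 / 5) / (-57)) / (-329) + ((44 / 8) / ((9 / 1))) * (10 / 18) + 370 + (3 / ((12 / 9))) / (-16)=8575263671 / 23146560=370.48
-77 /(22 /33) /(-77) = 3 /2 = 1.50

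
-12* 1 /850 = -6 /425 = -0.01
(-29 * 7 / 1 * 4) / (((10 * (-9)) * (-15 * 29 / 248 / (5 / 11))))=-3472 / 1485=-2.34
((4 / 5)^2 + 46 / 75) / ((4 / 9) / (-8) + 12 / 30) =564 / 155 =3.64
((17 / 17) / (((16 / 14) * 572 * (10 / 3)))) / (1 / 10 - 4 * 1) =-7 / 59488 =-0.00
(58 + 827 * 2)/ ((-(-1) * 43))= 1712/ 43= 39.81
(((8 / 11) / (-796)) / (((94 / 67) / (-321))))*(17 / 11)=365619 / 1131713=0.32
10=10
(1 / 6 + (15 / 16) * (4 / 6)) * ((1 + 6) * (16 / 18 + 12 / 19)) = 455 / 54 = 8.43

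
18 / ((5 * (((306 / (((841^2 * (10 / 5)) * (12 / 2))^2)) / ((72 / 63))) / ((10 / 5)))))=1152567735462144 / 595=1937088631028.81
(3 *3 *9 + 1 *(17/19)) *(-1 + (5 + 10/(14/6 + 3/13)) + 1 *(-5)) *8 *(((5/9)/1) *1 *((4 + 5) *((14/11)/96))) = 78967/627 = 125.94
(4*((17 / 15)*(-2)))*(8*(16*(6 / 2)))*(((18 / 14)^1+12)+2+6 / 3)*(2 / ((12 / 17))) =-17904128 / 105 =-170515.50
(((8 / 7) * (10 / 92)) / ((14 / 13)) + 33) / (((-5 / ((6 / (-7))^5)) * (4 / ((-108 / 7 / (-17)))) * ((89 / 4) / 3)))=94027423104 / 1003046549995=0.09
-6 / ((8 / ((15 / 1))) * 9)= -5 / 4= -1.25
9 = 9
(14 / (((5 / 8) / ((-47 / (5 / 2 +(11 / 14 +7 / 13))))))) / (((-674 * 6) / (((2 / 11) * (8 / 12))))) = 119756 / 14512905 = 0.01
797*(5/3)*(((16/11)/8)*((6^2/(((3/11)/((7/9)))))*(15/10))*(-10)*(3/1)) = -1115800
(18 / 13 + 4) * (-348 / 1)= -24360 / 13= -1873.85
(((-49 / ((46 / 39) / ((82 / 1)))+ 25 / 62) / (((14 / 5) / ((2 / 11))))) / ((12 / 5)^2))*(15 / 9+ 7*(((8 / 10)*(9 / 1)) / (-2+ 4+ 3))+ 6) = -2938598135 / 4312224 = -681.46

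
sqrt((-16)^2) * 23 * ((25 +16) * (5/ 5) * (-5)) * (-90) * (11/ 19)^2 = 821541600/ 361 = 2275738.50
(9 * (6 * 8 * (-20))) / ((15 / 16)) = -9216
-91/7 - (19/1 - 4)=-28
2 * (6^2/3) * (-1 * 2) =-48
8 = 8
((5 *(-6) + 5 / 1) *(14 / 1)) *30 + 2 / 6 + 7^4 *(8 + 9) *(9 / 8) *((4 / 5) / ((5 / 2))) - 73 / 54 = 4193.10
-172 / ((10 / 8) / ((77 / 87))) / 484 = -1204 / 4785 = -0.25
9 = 9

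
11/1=11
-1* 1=-1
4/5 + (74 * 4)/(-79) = -1164/395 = -2.95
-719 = -719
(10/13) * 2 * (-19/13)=-2.25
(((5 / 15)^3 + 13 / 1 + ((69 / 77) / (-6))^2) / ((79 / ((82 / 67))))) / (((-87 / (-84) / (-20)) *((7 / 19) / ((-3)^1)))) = 260569735400 / 8190753417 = 31.81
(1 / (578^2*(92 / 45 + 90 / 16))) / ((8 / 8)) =90 / 230601481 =0.00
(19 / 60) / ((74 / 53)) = 1007 / 4440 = 0.23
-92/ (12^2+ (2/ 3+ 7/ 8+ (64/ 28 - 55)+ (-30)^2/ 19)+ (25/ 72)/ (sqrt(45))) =-532235238696/ 811055825795+ 87878952 *sqrt(5)/ 811055825795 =-0.66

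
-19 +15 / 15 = -18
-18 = -18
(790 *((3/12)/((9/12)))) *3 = 790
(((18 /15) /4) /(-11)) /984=-1 /36080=-0.00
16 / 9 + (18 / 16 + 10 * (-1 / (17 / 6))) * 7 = -18425 / 1224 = -15.05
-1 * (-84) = 84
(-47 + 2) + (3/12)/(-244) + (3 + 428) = 376735/976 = 386.00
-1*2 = -2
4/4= 1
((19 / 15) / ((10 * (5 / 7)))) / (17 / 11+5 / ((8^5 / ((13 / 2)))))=6848512 / 59722875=0.11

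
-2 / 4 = -1 / 2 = -0.50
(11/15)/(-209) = -1/285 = -0.00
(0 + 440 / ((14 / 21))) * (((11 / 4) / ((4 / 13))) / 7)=23595 / 28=842.68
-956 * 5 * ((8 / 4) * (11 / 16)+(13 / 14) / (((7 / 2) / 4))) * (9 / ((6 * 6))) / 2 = -1141225 / 784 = -1455.64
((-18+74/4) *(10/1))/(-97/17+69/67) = -5695/5326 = -1.07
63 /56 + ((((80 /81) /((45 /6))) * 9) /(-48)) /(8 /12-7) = 4633 /4104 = 1.13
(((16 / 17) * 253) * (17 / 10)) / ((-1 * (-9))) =44.98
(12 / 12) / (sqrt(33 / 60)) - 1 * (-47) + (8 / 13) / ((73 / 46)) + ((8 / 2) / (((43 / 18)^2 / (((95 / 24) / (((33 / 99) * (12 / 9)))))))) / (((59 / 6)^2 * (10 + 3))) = 2 * sqrt(55) / 11 + 22267714153 / 469854937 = 48.74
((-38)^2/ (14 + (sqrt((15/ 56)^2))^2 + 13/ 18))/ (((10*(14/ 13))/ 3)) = 56766528/ 2087725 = 27.19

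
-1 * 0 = 0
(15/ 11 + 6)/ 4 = 81/ 44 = 1.84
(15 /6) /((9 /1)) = 5 /18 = 0.28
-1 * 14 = -14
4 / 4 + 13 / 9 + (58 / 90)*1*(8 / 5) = 782 / 225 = 3.48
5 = 5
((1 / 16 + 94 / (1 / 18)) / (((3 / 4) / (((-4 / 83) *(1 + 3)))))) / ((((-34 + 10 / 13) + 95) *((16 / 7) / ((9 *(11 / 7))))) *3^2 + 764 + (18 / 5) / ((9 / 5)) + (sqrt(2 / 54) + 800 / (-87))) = -117280519941624 / 228314309180449 + 15391433668 *sqrt(3) / 228314309180449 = -0.51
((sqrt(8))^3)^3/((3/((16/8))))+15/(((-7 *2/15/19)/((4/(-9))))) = 950/7+16384 *sqrt(2)/3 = 7859.21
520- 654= -134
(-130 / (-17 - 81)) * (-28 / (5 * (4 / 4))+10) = 286 / 49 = 5.84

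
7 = 7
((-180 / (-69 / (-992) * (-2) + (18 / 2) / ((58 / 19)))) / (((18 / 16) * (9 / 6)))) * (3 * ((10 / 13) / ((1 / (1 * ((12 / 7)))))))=-184115200 / 1225679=-150.21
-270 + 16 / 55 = -14834 / 55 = -269.71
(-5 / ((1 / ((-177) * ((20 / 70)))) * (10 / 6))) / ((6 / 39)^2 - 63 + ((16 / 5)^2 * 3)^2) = 112173750 / 651198667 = 0.17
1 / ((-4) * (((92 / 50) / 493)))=-66.98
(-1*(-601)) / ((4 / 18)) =5409 / 2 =2704.50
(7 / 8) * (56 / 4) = 49 / 4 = 12.25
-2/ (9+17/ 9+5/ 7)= -126/ 731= -0.17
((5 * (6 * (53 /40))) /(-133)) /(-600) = 53 /106400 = 0.00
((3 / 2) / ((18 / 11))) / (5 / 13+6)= 143 / 996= 0.14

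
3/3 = 1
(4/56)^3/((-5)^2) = 1/68600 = 0.00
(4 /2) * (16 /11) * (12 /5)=384 /55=6.98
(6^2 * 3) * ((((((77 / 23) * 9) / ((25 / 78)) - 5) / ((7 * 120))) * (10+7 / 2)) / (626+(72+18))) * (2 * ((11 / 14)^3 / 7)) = 16552977507 / 553555352000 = 0.03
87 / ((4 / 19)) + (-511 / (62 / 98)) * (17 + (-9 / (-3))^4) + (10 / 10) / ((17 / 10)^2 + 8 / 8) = -3798201105 / 48236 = -78742.04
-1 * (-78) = 78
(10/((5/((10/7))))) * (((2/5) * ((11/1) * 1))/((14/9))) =396/49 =8.08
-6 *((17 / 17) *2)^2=-24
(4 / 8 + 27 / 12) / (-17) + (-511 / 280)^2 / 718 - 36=-706134207 / 19529600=-36.16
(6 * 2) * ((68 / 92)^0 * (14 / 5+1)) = 228 / 5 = 45.60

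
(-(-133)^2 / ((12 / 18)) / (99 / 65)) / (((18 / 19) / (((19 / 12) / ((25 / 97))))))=-8052404269 / 71280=-112968.63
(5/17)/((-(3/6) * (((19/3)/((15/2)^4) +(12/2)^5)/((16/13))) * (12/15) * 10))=-0.00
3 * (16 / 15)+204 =207.20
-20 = -20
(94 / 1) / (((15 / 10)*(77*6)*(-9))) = -94 / 6237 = -0.02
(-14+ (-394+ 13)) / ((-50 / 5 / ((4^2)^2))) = 10112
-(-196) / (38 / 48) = 4704 / 19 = 247.58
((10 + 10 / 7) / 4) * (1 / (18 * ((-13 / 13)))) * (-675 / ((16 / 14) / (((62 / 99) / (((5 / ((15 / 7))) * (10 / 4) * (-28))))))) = -775 / 2156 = -0.36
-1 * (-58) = 58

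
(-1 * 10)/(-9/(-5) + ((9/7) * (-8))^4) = -120050/134390889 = -0.00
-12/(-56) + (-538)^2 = 289444.21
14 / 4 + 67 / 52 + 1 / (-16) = 983 / 208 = 4.73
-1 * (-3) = 3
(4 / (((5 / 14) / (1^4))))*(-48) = -2688 / 5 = -537.60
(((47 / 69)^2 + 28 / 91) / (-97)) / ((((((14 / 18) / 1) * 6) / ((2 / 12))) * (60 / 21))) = -47761 / 480289680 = -0.00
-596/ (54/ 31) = -9238/ 27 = -342.15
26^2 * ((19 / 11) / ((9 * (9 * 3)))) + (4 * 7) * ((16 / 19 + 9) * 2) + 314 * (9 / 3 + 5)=155812636 / 50787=3067.96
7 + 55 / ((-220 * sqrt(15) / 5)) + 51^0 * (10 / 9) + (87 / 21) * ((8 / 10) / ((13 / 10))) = 10.34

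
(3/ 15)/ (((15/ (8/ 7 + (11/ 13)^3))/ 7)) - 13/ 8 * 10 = -10602803/ 659100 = -16.09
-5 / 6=-0.83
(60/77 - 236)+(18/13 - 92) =-326162/1001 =-325.84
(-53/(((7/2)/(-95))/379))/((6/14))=3816530/3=1272176.67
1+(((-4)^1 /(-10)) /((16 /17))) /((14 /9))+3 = 2393 /560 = 4.27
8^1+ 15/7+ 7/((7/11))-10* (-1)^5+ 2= 232/7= 33.14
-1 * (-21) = 21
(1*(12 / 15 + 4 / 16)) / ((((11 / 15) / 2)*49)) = 9 / 154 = 0.06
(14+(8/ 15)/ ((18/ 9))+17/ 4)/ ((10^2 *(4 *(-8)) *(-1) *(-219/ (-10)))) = 1111/ 4204800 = 0.00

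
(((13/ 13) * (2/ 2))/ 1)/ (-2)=-1/ 2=-0.50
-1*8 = -8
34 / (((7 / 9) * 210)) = 0.21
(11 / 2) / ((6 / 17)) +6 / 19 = 3625 / 228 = 15.90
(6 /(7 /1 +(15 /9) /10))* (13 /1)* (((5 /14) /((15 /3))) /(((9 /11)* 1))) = 286 /301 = 0.95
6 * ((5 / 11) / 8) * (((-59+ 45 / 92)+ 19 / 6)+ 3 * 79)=250685 / 4048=61.93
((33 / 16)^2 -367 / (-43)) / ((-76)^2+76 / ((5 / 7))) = 703895 / 323767296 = 0.00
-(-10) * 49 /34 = 245 /17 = 14.41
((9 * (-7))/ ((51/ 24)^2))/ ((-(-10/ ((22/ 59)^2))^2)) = 236130048/ 87547933225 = 0.00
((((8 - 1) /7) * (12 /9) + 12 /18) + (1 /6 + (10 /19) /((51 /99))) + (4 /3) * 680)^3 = 5482490447461619899 /7278825672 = 753210846.71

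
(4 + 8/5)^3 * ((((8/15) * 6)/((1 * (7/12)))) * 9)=5419008/625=8670.41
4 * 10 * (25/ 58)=500/ 29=17.24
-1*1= -1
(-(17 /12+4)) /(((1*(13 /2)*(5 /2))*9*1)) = -1 /27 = -0.04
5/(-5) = -1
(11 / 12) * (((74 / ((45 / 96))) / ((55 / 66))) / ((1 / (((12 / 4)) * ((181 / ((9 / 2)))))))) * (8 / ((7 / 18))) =75435008 / 175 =431057.19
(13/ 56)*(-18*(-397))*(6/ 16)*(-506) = -35254791/ 112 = -314774.92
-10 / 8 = -5 / 4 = -1.25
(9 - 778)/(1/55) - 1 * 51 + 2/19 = -804572/19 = -42345.89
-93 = -93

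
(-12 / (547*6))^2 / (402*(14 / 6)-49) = 4 / 265996801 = 0.00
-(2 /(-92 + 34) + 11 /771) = 452 /22359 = 0.02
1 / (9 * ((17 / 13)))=13 / 153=0.08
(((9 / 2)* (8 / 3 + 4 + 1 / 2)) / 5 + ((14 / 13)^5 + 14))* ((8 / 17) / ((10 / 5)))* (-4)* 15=-1951383804 / 6311981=-309.16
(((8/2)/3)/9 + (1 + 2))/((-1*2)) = -85/54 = -1.57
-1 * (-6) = 6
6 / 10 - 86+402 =1583 / 5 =316.60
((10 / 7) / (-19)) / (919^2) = -10 / 112326613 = -0.00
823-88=735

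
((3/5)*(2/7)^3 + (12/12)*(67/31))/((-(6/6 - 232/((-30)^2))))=-5204205/1775711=-2.93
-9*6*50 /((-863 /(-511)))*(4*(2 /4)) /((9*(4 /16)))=-1226400 /863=-1421.09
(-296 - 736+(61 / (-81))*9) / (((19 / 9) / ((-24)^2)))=-5385024 / 19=-283422.32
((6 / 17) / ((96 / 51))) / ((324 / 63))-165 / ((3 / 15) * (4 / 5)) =-197993 / 192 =-1031.21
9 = 9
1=1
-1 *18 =-18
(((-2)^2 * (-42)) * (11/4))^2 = 213444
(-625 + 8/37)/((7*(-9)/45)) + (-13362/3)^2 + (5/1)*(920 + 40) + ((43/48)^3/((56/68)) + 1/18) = 1136759921674031/57286656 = 19843363.20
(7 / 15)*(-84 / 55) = -196 / 275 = -0.71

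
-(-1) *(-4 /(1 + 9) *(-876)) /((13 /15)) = 5256 /13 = 404.31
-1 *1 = -1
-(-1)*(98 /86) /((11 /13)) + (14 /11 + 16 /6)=7501 /1419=5.29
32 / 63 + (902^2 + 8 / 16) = 102514231 / 126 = 813605.01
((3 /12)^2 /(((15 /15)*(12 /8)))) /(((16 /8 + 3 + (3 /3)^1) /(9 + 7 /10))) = 97 /1440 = 0.07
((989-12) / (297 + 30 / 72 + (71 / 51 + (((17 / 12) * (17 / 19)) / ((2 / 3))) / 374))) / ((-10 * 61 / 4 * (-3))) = 111080992 / 15543080295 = 0.01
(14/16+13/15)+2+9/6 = 629/120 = 5.24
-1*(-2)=2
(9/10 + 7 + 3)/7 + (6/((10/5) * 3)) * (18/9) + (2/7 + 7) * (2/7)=2763/490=5.64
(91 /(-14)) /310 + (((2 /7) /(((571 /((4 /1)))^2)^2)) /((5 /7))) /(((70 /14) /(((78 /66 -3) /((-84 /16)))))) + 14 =13.98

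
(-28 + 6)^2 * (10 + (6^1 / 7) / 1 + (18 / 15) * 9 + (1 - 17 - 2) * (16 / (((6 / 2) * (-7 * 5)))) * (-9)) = -51304 / 35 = -1465.83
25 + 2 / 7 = 177 / 7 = 25.29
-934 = -934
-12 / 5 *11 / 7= -132 / 35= -3.77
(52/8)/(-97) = -13/194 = -0.07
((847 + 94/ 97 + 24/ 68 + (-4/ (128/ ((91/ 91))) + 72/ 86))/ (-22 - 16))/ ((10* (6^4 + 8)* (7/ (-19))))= 1926691749/ 414233021440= 0.00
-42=-42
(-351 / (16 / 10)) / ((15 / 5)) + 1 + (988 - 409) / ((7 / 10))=42281 / 56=755.02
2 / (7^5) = 2 / 16807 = 0.00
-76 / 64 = -19 / 16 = -1.19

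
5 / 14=0.36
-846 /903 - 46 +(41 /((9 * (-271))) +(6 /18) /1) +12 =-25416152 /734139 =-34.62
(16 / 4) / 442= 2 / 221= 0.01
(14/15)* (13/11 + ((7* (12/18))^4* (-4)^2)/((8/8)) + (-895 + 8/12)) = 83515852/13365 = 6248.85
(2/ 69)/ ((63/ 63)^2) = 0.03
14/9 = 1.56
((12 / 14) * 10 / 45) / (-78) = -2 / 819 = -0.00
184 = 184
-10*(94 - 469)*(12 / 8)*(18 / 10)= 10125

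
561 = 561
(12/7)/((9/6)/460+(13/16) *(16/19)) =209760/84119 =2.49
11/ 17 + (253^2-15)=1087909/ 17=63994.65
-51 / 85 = -3 / 5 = -0.60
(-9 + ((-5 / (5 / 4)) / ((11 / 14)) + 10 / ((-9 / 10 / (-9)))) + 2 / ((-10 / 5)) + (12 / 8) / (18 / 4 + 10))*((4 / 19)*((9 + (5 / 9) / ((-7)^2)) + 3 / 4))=466962061 / 2672901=174.70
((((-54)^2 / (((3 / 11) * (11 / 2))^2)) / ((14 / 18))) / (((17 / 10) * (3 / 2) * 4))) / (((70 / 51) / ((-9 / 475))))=-52488 / 23275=-2.26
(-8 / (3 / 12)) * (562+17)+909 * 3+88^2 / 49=-766505 / 49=-15642.96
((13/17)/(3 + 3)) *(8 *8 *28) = 11648/51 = 228.39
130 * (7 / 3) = 910 / 3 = 303.33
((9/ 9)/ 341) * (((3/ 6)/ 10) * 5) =1/ 1364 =0.00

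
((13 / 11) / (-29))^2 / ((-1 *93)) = -169 / 9463773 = -0.00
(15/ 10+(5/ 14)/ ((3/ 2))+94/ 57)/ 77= 901/ 20482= 0.04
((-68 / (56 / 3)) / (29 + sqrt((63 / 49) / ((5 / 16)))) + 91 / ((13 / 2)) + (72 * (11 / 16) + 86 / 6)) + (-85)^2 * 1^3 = 18 * sqrt(35) / 12061 + 37747693 / 5169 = 7302.72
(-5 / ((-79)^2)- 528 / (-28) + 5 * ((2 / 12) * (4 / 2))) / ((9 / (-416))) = -1118942656 / 1179549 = -948.62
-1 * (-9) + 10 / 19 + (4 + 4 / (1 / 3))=485 / 19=25.53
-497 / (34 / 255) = -7455 / 2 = -3727.50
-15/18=-5/6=-0.83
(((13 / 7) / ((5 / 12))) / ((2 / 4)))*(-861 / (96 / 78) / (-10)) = 62361 / 100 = 623.61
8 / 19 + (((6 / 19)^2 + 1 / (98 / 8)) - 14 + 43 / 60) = -12.68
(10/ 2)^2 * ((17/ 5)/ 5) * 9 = 153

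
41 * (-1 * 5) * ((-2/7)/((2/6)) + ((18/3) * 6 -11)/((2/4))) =-70520/7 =-10074.29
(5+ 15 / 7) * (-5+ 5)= 0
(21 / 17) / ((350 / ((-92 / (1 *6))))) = -23 / 425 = -0.05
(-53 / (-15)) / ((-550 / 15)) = -53 / 550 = -0.10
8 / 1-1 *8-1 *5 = -5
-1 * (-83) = 83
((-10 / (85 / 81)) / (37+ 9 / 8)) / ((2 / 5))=-648 / 1037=-0.62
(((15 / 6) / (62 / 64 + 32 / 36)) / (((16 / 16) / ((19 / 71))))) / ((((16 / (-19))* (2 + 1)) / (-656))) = 710448 / 7597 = 93.52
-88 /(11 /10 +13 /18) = -48.29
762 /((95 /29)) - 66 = 15828 /95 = 166.61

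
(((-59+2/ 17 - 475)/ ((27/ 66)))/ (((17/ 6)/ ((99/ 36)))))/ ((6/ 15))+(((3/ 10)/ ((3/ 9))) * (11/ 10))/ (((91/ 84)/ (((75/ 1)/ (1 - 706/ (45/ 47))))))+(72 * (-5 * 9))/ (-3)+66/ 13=-777477427481/ 373487127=-2081.67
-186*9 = -1674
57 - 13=44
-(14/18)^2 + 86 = 6917/81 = 85.40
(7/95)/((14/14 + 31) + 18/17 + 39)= 17/16625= 0.00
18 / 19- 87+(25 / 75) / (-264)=-1294939 / 15048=-86.05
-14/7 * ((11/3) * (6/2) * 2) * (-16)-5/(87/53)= 700.95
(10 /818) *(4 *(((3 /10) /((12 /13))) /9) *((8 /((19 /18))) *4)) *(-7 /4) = -728 /7771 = -0.09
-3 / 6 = -1 / 2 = -0.50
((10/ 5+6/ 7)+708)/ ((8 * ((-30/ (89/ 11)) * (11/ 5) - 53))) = -55358/ 38101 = -1.45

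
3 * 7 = 21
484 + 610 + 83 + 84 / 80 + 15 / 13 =306593 / 260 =1179.20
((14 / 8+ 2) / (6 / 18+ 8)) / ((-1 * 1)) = -9 / 20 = -0.45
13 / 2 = 6.50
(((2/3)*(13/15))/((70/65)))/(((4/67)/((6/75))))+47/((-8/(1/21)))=27667/63000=0.44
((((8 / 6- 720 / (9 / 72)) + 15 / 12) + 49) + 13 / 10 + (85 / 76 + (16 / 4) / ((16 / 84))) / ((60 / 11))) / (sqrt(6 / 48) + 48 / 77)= -16019671976 / 1187785 + 154189342769 * sqrt(2) / 28506840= -5837.74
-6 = -6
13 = 13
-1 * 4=-4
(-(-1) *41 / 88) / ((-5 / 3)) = -123 / 440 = -0.28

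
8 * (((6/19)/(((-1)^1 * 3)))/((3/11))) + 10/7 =-662/399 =-1.66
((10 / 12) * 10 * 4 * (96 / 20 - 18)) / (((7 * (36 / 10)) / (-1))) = 1100 / 63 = 17.46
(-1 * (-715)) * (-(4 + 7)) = -7865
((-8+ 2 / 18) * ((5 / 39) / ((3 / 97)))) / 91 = -34435 / 95823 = -0.36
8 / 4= 2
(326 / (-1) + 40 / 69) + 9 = -21833 / 69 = -316.42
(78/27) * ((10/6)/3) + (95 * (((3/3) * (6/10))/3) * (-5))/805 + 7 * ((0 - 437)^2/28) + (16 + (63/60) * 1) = 6228484223/130410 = 47760.79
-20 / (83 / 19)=-380 / 83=-4.58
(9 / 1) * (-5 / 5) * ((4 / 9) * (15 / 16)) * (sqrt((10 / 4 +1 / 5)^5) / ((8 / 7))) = -45927 * sqrt(30) / 6400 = -39.31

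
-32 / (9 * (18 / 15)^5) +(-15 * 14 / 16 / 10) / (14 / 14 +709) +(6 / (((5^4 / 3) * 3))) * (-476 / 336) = -4485476219 / 3105540000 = -1.44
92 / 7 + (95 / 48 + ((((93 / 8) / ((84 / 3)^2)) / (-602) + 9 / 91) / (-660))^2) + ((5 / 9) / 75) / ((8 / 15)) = 15885038521337200957361 / 1049493269041407590400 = 15.14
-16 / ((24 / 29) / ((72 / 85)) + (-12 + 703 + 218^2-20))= -0.00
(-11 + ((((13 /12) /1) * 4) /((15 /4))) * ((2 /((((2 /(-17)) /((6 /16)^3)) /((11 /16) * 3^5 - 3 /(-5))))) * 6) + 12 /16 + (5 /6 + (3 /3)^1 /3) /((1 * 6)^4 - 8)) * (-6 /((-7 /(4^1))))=-1858917533 /515200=-3608.15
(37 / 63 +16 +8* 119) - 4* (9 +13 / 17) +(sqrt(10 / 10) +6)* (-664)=-3982483 / 1071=-3718.47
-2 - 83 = -85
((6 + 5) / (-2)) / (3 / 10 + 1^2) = -4.23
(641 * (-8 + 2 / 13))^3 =-279495360922968 / 2197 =-127216823360.48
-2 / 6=-1 / 3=-0.33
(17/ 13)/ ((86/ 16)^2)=1088/ 24037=0.05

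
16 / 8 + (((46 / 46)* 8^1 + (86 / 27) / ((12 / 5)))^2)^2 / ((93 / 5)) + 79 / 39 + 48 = 458.92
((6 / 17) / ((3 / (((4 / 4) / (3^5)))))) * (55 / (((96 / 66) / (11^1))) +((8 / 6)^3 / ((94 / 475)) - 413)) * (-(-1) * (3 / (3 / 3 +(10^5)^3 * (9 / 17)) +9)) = 2044190250000005148331 / 31453434000000059412042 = 0.06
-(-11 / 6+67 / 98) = 169 / 147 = 1.15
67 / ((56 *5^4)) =67 / 35000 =0.00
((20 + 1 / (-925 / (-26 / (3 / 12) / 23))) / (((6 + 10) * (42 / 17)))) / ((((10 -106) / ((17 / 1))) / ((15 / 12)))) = -10249963 / 91499520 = -0.11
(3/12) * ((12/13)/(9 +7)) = 3/208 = 0.01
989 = 989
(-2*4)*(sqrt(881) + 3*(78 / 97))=-8*sqrt(881) - 1872 / 97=-256.75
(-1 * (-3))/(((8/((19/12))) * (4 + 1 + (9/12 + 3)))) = 0.07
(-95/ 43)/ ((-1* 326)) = 95/ 14018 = 0.01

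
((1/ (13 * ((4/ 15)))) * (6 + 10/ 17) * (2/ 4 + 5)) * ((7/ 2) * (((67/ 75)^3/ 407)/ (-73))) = -14737387/ 16788403125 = -0.00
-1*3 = -3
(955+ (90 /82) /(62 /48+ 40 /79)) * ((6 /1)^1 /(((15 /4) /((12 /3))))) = 854814176 /139769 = 6115.91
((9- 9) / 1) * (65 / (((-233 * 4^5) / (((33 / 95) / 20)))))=0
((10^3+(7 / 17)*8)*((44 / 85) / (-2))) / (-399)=375232 / 576555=0.65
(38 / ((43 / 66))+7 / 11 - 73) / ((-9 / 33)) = 6640 / 129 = 51.47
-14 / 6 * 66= -154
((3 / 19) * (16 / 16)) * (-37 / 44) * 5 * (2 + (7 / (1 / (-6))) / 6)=2775 / 836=3.32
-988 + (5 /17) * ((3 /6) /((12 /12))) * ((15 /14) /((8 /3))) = -3762079 /3808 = -987.94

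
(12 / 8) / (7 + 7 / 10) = 15 / 77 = 0.19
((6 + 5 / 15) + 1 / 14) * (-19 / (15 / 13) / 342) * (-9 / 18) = 3497 / 22680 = 0.15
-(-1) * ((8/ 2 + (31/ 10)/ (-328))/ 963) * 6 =4363/ 175480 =0.02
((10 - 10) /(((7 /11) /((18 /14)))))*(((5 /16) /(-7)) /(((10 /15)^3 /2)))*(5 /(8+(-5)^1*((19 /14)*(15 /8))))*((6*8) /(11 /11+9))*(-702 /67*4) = 0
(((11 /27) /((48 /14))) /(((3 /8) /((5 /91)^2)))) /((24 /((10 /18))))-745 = -46259510105 /62093304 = -745.00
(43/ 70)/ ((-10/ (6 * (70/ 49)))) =-129/ 245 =-0.53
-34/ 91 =-0.37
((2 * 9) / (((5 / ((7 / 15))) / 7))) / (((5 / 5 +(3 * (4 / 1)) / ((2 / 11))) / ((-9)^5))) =-17360406 / 1675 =-10364.42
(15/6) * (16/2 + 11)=95/2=47.50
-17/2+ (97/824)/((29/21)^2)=-5847587/692984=-8.44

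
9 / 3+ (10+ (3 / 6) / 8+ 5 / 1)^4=51477.04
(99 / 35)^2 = 9801 / 1225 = 8.00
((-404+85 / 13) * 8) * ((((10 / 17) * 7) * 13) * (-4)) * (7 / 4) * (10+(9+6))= 506366000 / 17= 29786235.29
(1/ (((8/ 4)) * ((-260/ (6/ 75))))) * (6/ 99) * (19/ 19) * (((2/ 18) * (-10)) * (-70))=-14/ 19305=-0.00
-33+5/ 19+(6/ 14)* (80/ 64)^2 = -68239/ 2128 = -32.07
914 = 914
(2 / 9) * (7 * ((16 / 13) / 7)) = 32 / 117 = 0.27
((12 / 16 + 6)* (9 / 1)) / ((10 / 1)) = 243 / 40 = 6.08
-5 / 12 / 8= -5 / 96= -0.05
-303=-303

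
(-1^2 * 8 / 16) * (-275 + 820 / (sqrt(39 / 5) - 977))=205 * sqrt(195) / 2386303 + 658236175 / 4772606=137.92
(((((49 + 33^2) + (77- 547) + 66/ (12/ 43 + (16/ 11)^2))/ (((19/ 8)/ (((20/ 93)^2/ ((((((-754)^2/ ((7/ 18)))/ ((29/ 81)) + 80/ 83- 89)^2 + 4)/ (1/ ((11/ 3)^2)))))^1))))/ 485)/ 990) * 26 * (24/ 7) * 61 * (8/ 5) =96964326564671488/ 88556397594544924176264150472575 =0.00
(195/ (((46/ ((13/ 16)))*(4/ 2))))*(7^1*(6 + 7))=230685/ 1472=156.72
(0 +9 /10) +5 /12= 79 /60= 1.32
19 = 19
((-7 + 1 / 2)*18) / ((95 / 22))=-2574 / 95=-27.09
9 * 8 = 72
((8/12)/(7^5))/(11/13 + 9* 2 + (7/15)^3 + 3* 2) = 14625/9198336644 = 0.00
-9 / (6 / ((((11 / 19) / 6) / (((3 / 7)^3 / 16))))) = -15092 / 513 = -29.42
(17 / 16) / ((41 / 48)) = 1.24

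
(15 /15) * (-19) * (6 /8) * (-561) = 31977 /4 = 7994.25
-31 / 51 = -0.61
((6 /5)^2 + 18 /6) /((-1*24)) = -37 /200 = -0.18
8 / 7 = 1.14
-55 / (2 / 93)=-5115 / 2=-2557.50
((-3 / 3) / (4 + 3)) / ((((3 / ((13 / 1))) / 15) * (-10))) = 13 / 14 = 0.93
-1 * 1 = -1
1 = 1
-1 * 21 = -21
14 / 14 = 1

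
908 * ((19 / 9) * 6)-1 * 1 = 34501 / 3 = 11500.33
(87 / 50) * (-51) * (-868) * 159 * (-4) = -1224718488 / 25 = -48988739.52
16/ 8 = 2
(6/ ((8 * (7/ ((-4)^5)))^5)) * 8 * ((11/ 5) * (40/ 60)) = -12094627905536/ 84035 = -143923697.33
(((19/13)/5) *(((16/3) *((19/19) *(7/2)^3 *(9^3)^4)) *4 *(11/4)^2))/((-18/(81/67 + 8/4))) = -354689143850017053/3484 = -101805150358787.90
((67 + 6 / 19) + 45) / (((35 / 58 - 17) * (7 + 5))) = -30943 / 54207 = -0.57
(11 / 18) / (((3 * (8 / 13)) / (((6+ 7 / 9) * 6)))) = 8723 / 648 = 13.46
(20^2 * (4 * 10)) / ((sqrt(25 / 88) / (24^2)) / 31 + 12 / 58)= 78112449626112000 / 1010074758623 - 2402703360000 * sqrt(22) / 1010074758623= 77322.18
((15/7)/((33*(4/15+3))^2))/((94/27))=10125/191162818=0.00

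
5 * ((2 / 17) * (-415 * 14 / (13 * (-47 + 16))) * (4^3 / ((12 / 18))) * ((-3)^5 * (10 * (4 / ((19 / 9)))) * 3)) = -1463785344000 / 130169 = -11245268.41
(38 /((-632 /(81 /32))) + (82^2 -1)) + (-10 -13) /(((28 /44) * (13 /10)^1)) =6160727407 /920192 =6695.05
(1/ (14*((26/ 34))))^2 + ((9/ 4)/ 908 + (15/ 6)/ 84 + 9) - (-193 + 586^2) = -30966314048311/ 90229776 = -343193.96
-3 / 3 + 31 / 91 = -60 / 91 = -0.66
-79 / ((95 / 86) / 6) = -40764 / 95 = -429.09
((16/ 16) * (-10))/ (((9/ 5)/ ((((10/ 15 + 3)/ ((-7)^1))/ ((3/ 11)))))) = 6050/ 567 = 10.67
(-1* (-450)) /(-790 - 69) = -450 /859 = -0.52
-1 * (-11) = 11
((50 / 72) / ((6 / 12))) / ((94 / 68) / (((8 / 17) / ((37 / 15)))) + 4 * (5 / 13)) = 13000 / 82221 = 0.16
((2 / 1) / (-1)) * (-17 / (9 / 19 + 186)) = 646 / 3543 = 0.18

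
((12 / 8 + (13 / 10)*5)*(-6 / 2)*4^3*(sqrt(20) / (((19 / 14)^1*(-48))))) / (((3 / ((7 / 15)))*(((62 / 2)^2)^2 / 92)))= 577024*sqrt(5) / 789610455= 0.00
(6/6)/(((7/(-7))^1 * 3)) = -1/3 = -0.33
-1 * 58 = -58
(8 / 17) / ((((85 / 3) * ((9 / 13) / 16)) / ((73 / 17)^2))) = 7.08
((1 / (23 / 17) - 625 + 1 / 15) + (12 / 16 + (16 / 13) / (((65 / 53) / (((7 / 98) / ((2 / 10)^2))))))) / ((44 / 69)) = -1014871999 / 1041040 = -974.86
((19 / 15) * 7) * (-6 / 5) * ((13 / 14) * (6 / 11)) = -1482 / 275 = -5.39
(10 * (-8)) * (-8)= 640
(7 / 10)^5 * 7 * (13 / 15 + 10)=19176787 / 1500000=12.78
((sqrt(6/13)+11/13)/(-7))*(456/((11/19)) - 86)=-7718/91 - 7718*sqrt(78)/1001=-152.91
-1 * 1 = -1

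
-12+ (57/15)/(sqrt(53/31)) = -12+ 19* sqrt(1643)/265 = -9.09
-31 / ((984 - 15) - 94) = -31 / 875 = -0.04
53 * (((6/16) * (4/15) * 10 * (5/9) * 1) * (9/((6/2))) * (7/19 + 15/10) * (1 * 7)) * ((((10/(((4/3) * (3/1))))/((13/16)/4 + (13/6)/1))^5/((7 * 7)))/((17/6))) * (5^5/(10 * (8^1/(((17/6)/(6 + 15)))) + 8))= 56.54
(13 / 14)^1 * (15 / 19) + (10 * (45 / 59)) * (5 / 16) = 195645 / 62776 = 3.12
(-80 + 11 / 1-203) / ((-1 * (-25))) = -272 / 25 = -10.88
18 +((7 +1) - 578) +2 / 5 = -2758 / 5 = -551.60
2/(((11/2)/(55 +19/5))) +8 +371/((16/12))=67679/220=307.63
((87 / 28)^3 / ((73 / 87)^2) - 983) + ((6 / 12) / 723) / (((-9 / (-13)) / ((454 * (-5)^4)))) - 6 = -662.95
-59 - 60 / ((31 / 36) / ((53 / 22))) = -77359 / 341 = -226.86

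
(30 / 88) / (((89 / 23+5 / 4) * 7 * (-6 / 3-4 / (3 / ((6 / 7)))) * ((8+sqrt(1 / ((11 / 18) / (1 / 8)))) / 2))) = -3680 / 4847689+690 * sqrt(11) / 53324579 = -0.00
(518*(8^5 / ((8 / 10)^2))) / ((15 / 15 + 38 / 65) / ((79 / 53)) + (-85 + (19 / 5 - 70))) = -136188416000 / 770953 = -176649.44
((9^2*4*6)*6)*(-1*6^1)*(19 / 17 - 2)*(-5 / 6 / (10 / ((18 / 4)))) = -393660 / 17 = -23156.47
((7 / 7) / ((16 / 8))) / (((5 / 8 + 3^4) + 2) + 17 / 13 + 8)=52 / 9665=0.01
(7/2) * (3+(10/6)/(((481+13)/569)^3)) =14042588707/723322704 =19.41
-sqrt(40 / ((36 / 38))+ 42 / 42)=-sqrt(389) / 3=-6.57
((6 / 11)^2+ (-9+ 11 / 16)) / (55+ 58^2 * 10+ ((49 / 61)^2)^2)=-0.00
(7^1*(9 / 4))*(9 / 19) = 7.46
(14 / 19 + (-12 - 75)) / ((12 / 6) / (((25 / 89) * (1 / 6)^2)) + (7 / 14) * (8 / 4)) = -40975 / 122227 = -0.34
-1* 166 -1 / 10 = -1661 / 10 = -166.10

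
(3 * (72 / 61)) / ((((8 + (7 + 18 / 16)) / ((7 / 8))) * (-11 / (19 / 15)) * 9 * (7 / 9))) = -456 / 144265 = -0.00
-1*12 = -12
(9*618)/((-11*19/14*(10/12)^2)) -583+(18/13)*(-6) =-76606799/67925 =-1127.81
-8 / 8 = -1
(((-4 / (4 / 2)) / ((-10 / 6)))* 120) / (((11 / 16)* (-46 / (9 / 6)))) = -1728 / 253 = -6.83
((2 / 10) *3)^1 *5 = 3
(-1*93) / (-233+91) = 93 / 142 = 0.65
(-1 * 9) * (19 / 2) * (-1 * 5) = 855 / 2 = 427.50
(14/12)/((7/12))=2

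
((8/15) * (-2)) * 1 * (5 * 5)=-80/3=-26.67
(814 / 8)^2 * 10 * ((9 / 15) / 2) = 496947 / 16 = 31059.19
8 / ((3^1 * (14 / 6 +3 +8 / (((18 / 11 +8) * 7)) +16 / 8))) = 1484 / 4147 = 0.36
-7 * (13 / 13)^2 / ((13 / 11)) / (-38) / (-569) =-77 / 281086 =-0.00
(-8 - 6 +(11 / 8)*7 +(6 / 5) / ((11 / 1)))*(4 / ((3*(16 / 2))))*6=-1877 / 440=-4.27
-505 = -505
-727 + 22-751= -1456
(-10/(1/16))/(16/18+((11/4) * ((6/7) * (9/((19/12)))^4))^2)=-149795026021620/5669053016873564497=-0.00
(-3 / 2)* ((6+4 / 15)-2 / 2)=-79 / 10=-7.90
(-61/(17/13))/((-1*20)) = 793/340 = 2.33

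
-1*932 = -932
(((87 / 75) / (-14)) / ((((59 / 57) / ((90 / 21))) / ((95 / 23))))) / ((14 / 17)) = -1601757 / 930902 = -1.72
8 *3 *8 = 192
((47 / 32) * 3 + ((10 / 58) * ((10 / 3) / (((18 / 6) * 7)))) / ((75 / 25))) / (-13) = -774421 / 2280096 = -0.34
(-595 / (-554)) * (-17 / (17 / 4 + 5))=-1.97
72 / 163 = 0.44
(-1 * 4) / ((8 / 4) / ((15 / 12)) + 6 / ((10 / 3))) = -20 / 17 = -1.18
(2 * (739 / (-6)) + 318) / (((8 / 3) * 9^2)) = 215 / 648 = 0.33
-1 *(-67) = 67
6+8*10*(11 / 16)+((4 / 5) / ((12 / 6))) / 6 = 916 / 15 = 61.07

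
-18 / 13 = -1.38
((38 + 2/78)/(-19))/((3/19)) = -1483/117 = -12.68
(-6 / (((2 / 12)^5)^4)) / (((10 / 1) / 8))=-17549560512302284.80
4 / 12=0.33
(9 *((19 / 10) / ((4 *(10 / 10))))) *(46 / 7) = 3933 / 140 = 28.09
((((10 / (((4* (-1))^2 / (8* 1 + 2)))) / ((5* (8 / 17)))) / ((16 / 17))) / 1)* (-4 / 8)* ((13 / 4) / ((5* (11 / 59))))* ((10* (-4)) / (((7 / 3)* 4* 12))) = 1108315 / 630784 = 1.76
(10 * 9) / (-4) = -45 / 2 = -22.50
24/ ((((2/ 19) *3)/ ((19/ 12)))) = 361/ 3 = 120.33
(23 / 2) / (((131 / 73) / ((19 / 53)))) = 31901 / 13886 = 2.30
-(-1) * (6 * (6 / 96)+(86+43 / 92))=15979 / 184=86.84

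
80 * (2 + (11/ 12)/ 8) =1015/ 6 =169.17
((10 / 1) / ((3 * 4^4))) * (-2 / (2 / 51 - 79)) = 85 / 257728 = 0.00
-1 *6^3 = -216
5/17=0.29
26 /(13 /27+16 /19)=13338 /679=19.64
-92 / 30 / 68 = -23 / 510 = -0.05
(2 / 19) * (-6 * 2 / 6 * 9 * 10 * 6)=-2160 / 19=-113.68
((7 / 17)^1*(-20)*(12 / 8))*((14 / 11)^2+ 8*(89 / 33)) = -589400 / 2057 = -286.53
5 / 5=1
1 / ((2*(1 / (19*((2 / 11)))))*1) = 19 / 11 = 1.73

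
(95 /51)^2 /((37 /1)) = 9025 /96237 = 0.09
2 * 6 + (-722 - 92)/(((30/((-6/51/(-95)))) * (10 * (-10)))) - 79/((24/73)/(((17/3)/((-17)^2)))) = 105941759/14535000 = 7.29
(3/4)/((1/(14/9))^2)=49/27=1.81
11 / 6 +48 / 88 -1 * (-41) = 2863 / 66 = 43.38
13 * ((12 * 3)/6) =78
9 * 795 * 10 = 71550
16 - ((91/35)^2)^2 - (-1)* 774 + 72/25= 466989/625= 747.18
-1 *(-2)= 2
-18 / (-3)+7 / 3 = 25 / 3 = 8.33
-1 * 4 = -4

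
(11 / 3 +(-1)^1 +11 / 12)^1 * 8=86 / 3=28.67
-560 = -560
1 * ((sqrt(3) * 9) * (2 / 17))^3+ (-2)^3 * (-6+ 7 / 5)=17496 * sqrt(3) / 4913+ 184 / 5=42.97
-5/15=-1/3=-0.33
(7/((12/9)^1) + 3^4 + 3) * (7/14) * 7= 2499/8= 312.38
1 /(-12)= -1 /12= -0.08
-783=-783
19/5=3.80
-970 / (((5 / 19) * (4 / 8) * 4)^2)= -35017 / 10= -3501.70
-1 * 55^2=-3025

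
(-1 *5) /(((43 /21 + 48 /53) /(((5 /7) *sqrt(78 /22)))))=-3975 *sqrt(429) /36157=-2.28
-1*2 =-2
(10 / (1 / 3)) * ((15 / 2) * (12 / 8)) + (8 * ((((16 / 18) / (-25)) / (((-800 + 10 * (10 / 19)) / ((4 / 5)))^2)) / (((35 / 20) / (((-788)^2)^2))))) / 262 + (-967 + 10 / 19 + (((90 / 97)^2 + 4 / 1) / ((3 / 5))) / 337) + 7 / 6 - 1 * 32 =-3995191559254669200741551 / 4428460188311340234375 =-902.16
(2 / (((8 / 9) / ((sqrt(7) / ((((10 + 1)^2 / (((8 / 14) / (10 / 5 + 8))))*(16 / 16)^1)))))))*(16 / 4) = 18*sqrt(7) / 4235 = 0.01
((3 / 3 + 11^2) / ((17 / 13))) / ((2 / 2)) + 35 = 128.29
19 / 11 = 1.73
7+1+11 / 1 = 19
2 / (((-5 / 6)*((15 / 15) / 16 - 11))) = 192 / 875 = 0.22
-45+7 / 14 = -89 / 2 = -44.50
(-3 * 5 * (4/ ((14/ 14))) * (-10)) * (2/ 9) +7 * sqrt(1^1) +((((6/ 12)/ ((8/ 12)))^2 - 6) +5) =139.90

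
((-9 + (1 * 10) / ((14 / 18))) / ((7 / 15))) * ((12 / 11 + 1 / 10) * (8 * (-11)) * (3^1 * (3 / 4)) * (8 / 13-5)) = 5443443 / 637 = 8545.44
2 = 2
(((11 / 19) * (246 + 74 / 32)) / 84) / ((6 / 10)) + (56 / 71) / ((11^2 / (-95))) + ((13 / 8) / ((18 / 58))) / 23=4138818907 / 1681911616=2.46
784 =784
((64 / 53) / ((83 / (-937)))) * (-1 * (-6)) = -359808 / 4399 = -81.79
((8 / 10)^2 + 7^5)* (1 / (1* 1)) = 420191 / 25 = 16807.64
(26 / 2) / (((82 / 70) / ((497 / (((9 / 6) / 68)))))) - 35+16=30752023 / 123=250016.45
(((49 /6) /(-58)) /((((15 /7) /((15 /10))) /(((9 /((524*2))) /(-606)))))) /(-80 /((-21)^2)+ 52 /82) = 6201783 /2010214408960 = 0.00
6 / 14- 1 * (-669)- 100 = 3986 / 7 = 569.43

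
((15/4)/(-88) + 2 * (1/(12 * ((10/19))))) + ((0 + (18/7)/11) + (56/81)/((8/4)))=851723/997920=0.85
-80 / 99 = -0.81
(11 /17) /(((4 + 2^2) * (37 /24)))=33 /629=0.05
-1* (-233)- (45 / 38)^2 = 334427 / 1444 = 231.60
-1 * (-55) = 55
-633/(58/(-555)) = 351315/58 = 6057.16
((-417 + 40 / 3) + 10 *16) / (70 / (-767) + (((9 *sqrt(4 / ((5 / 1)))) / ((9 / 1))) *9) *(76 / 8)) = -24512237763 *sqrt(5) / 17202134149 - 196236950 / 51606402447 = -3.19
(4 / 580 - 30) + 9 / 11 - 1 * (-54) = 39596 / 1595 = 24.83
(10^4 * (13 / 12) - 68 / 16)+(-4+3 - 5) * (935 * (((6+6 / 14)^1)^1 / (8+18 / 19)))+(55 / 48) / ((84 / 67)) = 3916387 / 576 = 6799.28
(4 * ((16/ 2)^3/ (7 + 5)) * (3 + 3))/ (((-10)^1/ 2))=-1024/ 5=-204.80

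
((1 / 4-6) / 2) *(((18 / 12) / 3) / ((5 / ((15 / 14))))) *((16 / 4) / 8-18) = 5.39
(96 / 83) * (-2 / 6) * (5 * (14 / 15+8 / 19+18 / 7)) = -250624 / 33117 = -7.57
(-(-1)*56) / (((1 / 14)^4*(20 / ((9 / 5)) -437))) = -19361664 / 3833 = -5051.31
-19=-19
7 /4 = 1.75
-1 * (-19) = 19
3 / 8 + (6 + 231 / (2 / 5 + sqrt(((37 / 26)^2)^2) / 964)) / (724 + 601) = 11292201339 / 13887833800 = 0.81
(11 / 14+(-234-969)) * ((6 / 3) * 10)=-24044.29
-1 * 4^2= -16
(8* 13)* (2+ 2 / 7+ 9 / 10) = 331.31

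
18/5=3.60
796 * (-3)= -2388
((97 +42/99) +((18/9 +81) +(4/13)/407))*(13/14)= 1431943/8547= 167.54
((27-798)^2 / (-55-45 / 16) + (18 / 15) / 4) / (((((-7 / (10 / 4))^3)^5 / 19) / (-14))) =-441173807373046875 / 822288505091293184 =-0.54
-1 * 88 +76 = -12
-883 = -883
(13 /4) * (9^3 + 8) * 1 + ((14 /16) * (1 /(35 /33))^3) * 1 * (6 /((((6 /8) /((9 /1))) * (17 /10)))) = 202111789 /83300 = 2426.31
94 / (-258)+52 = 6661 / 129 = 51.64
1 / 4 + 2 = 9 / 4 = 2.25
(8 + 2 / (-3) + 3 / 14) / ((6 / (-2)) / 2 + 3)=317 / 63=5.03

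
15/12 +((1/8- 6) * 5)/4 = -195/32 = -6.09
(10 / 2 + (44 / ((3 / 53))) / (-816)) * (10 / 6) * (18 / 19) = 12385 / 1938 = 6.39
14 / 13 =1.08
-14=-14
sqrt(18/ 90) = sqrt(5)/ 5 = 0.45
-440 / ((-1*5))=88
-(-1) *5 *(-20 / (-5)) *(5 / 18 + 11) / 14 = 145 / 9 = 16.11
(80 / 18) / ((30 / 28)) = 112 / 27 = 4.15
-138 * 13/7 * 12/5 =-21528/35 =-615.09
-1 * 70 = -70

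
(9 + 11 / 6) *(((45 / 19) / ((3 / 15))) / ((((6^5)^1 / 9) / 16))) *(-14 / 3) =-11375 / 1026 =-11.09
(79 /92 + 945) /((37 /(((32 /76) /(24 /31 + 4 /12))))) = 16185534 /1665407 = 9.72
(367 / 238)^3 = 49430863 / 13481272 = 3.67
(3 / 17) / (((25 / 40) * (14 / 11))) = 132 / 595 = 0.22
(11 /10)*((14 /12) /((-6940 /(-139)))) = 0.03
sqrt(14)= 3.74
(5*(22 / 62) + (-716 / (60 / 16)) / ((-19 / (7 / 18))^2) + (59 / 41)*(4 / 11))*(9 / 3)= 13598243011 / 2044092105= 6.65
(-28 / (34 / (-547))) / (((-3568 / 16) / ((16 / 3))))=-122528 / 11373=-10.77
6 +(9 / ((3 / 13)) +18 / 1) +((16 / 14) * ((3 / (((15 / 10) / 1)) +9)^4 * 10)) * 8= 9370681 / 7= 1338668.71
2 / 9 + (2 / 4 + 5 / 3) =43 / 18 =2.39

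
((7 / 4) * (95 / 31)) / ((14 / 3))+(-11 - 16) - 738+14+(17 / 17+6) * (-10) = -203323 / 248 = -819.85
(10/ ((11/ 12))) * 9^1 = 1080/ 11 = 98.18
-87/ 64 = -1.36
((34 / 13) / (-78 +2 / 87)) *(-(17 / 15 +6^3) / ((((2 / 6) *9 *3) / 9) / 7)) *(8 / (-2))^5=-179838512 / 3445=-52202.76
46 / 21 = 2.19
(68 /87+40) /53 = 3548 /4611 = 0.77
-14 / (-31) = 14 / 31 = 0.45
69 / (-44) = -69 / 44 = -1.57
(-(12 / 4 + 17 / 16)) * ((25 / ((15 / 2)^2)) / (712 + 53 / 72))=-130 / 51317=-0.00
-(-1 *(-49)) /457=-49 /457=-0.11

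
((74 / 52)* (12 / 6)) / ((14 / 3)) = 111 / 182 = 0.61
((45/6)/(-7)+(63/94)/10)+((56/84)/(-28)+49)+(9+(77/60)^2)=69428021/1184400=58.62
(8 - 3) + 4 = 9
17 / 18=0.94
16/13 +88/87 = 2536/1131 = 2.24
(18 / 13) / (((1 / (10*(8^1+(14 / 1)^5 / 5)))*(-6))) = -3227184 / 13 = -248244.92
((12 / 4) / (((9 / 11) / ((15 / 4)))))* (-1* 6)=-165 / 2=-82.50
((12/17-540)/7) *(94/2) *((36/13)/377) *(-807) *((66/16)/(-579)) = -152.92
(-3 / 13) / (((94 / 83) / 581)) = -144669 / 1222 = -118.39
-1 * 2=-2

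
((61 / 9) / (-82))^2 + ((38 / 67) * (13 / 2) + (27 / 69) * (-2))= 2443015961 / 839296404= 2.91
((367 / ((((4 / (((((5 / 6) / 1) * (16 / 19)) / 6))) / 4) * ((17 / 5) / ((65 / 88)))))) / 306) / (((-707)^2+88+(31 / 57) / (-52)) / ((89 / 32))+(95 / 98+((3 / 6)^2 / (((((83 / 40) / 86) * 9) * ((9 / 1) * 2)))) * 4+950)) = 2806253893625 / 16640412108466779754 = 0.00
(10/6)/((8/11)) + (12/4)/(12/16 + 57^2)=2.29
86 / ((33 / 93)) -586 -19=-362.64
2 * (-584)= -1168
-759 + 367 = -392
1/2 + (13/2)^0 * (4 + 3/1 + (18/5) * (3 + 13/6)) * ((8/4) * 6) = 3077/10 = 307.70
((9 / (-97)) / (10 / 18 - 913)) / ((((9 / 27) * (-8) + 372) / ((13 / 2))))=3159 / 1765185824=0.00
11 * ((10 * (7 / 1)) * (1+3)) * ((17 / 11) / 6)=2380 / 3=793.33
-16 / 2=-8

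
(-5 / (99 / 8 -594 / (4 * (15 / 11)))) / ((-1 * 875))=-8 / 135135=-0.00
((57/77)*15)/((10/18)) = 1539/77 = 19.99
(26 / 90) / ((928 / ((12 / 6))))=13 / 20880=0.00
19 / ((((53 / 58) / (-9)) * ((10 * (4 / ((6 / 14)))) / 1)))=-14877 / 7420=-2.00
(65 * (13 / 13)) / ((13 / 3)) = 15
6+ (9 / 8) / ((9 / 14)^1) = 31 / 4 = 7.75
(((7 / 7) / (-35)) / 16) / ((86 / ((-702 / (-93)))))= -117 / 746480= -0.00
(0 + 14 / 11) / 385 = 0.00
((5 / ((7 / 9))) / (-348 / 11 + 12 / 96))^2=15681600 / 376786921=0.04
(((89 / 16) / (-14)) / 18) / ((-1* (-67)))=-89 / 270144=-0.00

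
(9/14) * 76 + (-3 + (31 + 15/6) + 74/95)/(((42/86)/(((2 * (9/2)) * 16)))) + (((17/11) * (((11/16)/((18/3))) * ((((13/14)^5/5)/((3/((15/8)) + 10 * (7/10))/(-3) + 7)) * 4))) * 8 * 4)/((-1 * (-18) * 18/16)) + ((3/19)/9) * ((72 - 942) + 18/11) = 1632898217720729/176405935860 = 9256.48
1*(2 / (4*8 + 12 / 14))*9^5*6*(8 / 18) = 1102248 / 115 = 9584.77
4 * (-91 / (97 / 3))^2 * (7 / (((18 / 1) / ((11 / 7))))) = 182182 / 9409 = 19.36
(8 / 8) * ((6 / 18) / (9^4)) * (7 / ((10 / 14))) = 49 / 98415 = 0.00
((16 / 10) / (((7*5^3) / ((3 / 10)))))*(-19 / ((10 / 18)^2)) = -18468 / 546875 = -0.03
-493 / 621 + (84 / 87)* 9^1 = 142195 / 18009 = 7.90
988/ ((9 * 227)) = 988/ 2043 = 0.48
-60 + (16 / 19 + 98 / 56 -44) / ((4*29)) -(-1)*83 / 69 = -35983655 / 608304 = -59.15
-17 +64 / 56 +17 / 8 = -769 / 56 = -13.73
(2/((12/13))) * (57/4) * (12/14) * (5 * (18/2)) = 33345/28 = 1190.89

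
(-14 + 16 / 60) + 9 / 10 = -77 / 6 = -12.83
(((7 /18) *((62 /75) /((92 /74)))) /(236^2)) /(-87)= -8029 /150454389600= -0.00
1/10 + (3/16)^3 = 2183/20480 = 0.11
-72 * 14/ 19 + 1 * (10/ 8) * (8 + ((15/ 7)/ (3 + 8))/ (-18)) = -43.07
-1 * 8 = -8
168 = 168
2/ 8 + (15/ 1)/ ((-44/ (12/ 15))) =-1/ 44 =-0.02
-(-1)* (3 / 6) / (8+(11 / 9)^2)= 81 / 1538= 0.05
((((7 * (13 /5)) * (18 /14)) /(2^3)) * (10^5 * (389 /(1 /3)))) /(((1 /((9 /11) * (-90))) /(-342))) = 94560084450000 /11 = 8596371313636.36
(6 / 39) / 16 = 0.01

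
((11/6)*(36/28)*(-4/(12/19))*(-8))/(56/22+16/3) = 6897/455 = 15.16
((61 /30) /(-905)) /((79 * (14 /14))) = -61 /2144850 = -0.00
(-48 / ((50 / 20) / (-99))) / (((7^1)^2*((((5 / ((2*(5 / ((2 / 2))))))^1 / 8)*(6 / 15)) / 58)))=4409856 / 49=89997.06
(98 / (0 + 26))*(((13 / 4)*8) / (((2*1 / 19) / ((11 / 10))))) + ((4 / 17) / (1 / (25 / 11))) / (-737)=1024.10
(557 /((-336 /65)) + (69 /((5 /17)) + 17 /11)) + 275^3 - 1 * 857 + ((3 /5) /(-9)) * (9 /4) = 384312782561 /18480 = 20796146.24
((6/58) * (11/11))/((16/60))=45/116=0.39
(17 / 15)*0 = 0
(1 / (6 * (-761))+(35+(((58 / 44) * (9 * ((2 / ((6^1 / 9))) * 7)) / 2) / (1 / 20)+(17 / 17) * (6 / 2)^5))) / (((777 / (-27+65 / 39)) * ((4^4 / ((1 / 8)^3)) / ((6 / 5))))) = -2642786893 / 3196977315840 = -0.00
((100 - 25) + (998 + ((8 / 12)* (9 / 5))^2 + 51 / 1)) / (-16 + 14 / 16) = -225088 / 3025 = -74.41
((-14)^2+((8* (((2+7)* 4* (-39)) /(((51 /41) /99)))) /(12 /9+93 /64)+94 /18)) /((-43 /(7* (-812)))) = -42380545.76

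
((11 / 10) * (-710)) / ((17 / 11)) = -505.35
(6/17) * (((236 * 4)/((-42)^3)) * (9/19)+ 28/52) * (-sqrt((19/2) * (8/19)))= -541292/1440257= -0.38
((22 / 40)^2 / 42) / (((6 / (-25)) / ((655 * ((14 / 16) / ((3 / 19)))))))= -1505845 / 13824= -108.93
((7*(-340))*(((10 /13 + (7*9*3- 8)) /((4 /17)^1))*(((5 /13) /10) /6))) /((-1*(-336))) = -35.08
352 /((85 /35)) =2464 /17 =144.94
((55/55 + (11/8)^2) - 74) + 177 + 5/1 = 7097/64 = 110.89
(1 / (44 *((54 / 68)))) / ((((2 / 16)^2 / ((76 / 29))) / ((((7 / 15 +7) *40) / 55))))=37044224 / 1421145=26.07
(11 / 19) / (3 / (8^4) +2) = 4096 / 14155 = 0.29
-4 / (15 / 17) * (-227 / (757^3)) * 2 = 30872 / 6506971395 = 0.00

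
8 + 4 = 12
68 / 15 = 4.53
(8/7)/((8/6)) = 6/7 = 0.86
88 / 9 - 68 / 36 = 71 / 9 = 7.89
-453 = -453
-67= -67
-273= -273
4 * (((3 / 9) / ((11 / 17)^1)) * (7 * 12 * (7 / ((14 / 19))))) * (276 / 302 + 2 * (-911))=-4973910592 / 1661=-2994527.75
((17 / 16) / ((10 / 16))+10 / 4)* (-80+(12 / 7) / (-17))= -28596 / 85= -336.42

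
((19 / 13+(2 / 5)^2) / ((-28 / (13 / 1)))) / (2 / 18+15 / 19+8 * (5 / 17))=-1531989 / 6620600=-0.23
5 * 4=20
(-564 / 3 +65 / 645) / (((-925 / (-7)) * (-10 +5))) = 169673 / 596625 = 0.28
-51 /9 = -17 /3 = -5.67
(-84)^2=7056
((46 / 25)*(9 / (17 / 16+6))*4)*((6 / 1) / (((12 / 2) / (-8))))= -211968 / 2825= -75.03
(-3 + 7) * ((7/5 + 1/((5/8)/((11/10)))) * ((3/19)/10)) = 0.20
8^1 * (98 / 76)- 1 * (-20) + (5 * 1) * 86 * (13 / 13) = 8746 / 19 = 460.32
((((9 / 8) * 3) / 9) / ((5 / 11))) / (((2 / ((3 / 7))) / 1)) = 99 / 560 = 0.18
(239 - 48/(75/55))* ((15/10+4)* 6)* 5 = 33627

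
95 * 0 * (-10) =0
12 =12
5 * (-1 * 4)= -20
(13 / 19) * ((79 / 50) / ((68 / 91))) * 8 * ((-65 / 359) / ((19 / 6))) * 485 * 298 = -210714507276 / 2203183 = -95640.95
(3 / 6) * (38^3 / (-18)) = -1524.22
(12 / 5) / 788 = 3 / 985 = 0.00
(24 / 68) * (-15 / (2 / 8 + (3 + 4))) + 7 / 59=-17789 / 29087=-0.61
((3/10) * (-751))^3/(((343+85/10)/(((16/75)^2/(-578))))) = 40662216096/15872421875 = 2.56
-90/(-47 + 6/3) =2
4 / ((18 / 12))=8 / 3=2.67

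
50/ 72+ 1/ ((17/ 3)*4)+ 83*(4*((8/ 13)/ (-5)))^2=13481201/ 646425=20.86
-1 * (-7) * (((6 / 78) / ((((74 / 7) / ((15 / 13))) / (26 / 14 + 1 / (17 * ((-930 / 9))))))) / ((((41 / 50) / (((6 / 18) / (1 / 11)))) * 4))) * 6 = 395523975 / 540434284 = 0.73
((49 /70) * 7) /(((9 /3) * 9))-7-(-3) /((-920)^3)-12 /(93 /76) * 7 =-49184348015311 /651761856000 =-75.46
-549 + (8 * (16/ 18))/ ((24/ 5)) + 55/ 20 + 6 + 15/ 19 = -537.98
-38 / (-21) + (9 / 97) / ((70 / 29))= 1.85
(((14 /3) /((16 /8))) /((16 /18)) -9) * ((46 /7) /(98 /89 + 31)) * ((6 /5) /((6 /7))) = -104397 /57140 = -1.83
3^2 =9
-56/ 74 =-28/ 37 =-0.76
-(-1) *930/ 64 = 465/ 32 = 14.53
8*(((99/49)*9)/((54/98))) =264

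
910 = 910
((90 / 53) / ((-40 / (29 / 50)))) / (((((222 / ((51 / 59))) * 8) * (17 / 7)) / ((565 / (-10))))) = 206451 / 740473600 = 0.00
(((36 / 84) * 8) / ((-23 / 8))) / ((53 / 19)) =-3648 / 8533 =-0.43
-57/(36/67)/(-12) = 1273/144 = 8.84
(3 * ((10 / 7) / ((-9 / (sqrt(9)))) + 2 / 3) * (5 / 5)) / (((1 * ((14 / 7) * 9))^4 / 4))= 1 / 45927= 0.00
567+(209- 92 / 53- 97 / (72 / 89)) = 2497043 / 3816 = 654.36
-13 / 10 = -1.30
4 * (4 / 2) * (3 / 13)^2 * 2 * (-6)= -864 / 169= -5.11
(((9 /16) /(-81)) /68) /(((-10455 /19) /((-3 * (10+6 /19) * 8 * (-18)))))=49 /59245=0.00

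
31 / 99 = 0.31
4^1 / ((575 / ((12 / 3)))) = 16 / 575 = 0.03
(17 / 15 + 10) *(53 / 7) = 8851 / 105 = 84.30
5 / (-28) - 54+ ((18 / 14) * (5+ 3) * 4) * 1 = -13.04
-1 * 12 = -12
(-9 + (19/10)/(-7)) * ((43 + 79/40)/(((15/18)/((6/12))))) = -500379/2000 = -250.19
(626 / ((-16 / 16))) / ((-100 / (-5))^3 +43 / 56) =-35056 / 448043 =-0.08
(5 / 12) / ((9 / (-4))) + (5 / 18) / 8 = -65 / 432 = -0.15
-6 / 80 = -3 / 40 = -0.08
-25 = -25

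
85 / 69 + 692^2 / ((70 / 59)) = 974730647 / 2415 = 403615.17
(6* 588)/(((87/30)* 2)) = 17640/29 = 608.28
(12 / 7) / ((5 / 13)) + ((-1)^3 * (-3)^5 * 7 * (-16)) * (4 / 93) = -1166.12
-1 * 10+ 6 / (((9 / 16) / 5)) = 130 / 3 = 43.33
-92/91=-1.01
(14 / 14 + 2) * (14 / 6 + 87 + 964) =3160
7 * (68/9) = 476/9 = 52.89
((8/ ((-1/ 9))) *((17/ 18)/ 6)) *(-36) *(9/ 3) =1224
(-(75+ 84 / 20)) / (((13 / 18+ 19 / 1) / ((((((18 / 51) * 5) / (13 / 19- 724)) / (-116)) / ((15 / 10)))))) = -5016 / 89082635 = -0.00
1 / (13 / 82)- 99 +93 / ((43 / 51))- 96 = -43820 / 559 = -78.39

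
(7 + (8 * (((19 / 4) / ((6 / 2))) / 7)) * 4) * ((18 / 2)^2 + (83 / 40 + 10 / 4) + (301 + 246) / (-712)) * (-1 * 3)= -11283961 / 3115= -3622.46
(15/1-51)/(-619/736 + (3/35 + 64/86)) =39876480/12331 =3233.84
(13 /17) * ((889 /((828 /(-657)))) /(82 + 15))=-843661 /151708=-5.56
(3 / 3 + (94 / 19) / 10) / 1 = 142 / 95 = 1.49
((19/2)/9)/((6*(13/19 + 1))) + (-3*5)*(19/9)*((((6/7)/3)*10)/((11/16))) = -34993003/266112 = -131.50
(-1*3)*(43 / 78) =-43 / 26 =-1.65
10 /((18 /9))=5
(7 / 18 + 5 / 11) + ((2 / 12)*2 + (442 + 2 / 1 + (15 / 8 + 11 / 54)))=1062679 / 2376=447.26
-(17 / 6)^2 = -289 / 36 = -8.03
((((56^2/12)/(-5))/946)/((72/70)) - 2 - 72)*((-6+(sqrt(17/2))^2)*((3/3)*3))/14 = -1182175/29799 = -39.67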